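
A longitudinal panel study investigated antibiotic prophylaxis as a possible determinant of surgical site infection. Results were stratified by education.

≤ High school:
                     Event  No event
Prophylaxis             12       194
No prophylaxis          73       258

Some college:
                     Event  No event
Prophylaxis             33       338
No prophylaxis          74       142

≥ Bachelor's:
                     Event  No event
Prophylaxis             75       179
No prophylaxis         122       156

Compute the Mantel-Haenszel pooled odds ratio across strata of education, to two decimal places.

OR_MH = Σ(aᵢdᵢ/nᵢ) / Σ(bᵢcᵢ/nᵢ), where nᵢ is the stratum total.
Stratum 1 (≤ High school): n = 537; a·d/n = 12·258/537 = 5.7654; b·c/n = 194·73/537 = 26.3724
Stratum 2 (Some college): n = 587; a·d/n = 33·142/587 = 7.9830; b·c/n = 338·74/587 = 42.6099
Stratum 3 (≥ Bachelor's): n = 532; a·d/n = 75·156/532 = 21.9925; b·c/n = 179·122/532 = 41.0489
OR_MH = (5.7654 + 7.9830 + 21.9925) / (26.3724 + 42.6099 + 41.0489) = 35.7408 / 110.0312 = 0.32482

0.32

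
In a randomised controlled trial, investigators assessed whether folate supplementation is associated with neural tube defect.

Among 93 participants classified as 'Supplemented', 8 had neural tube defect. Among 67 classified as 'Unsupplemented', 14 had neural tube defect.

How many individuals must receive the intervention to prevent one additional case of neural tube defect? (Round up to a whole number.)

9

Risk in treated group = 8/93 = 0.08602; risk in control = 14/67 = 0.20896.
Absolute risk reduction = 0.20896 − 0.08602 = 0.12293
NNT = 1 / ARR = 1 / 0.12293 = 8.134 → round up → 9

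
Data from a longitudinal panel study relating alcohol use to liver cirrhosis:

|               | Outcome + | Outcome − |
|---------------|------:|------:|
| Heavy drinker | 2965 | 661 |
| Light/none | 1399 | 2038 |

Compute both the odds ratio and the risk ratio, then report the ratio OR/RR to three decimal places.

Cells: a = 2965, b = 661, c = 1399, d = 2038.
OR = (2965·2038)/(661·1399) = 6042670/924739 = 6.53446
Risk in exposed = 2965/3626 = 0.81771; risk in unexposed = 1399/3437 = 0.40704; RR = 2.00890
OR/RR = 6.53446 / 2.00890 = 3.25275
The outcome is not rare, so the OR lies further from 1 than the RR.

3.253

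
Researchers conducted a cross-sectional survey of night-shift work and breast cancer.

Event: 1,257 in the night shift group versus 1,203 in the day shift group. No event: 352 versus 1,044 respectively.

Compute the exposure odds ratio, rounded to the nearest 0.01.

3.10

From the description: a = 1257, b = 352, c = 1203, d = 1044.
OR = (a·d)/(b·c) = (1257 × 1044) / (352 × 1203) = 1312308 / 423456 = 3.09904
The odds of breast cancer are about 3.10 times as high in the night shift group.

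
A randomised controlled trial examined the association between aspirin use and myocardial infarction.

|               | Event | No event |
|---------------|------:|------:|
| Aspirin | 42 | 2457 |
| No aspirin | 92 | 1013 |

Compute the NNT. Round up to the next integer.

Risk in treated group = 42/2499 = 0.01681; risk in control = 92/1105 = 0.08326.
Absolute risk reduction = 0.08326 − 0.01681 = 0.06645
NNT = 1 / ARR = 1 / 0.06645 = 15.049 → round up → 16

16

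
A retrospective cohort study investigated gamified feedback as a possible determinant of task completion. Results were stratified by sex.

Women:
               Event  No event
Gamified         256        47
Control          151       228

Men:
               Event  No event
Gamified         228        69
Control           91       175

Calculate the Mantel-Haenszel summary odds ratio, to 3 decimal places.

7.257

OR_MH = Σ(aᵢdᵢ/nᵢ) / Σ(bᵢcᵢ/nᵢ), where nᵢ is the stratum total.
Stratum 1 (Women): n = 682; a·d/n = 256·228/682 = 85.5836; b·c/n = 47·151/682 = 10.4062
Stratum 2 (Men): n = 563; a·d/n = 228·175/563 = 70.8703; b·c/n = 69·91/563 = 11.1528
OR_MH = (85.5836 + 70.8703) / (10.4062 + 11.1528) = 156.4539 / 21.5589 = 7.25704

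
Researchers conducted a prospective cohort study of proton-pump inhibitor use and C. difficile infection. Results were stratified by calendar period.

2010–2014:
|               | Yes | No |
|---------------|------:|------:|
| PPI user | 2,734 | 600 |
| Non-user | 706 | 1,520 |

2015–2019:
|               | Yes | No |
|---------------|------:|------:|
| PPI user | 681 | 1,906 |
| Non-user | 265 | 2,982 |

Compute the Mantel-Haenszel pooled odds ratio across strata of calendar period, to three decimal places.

OR_MH = Σ(aᵢdᵢ/nᵢ) / Σ(bᵢcᵢ/nᵢ), where nᵢ is the stratum total.
Stratum 1 (2010–2014): n = 5560; a·d/n = 2734·1520/5560 = 747.4245; b·c/n = 600·706/5560 = 76.1871
Stratum 2 (2015–2019): n = 5834; a·d/n = 681·2982/5834 = 348.0874; b·c/n = 1906·265/5834 = 86.5770
OR_MH = (747.4245 + 348.0874) / (76.1871 + 86.5770) = 1095.5119 / 162.7640 = 6.73068

6.731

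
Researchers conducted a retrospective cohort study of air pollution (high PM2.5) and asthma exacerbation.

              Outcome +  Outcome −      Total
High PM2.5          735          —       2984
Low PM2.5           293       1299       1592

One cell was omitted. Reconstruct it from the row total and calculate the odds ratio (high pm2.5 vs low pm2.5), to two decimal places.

1.45

The missing cell is in the exposed row: 2984 − 735 = 2249.
So a = 735, b = 2249, c = 293, d = 1299.
OR = (a·d)/(b·c) = (735 × 1299) / (2249 × 293) = 954765 / 658957 = 1.44890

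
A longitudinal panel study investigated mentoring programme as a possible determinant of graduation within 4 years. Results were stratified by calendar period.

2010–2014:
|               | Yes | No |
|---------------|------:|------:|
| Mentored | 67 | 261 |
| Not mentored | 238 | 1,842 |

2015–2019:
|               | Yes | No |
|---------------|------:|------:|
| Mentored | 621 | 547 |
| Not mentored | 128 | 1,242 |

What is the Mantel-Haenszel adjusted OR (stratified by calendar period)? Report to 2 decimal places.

OR_MH = Σ(aᵢdᵢ/nᵢ) / Σ(bᵢcᵢ/nᵢ), where nᵢ is the stratum total.
Stratum 1 (2010–2014): n = 2408; a·d/n = 67·1842/2408 = 51.2517; b·c/n = 261·238/2408 = 25.7965
Stratum 2 (2015–2019): n = 2538; a·d/n = 621·1242/2538 = 303.8936; b·c/n = 547·128/2538 = 27.5871
OR_MH = (51.2517 + 303.8936) / (25.7965 + 27.5871) = 355.1453 / 53.3836 = 6.65271

6.65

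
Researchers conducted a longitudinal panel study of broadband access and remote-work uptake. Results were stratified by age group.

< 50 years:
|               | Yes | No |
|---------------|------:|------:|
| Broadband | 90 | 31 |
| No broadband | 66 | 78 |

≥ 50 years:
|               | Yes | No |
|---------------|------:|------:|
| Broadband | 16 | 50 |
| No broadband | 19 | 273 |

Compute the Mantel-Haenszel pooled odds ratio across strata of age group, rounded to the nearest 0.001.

OR_MH = Σ(aᵢdᵢ/nᵢ) / Σ(bᵢcᵢ/nᵢ), where nᵢ is the stratum total.
Stratum 1 (< 50 years): n = 265; a·d/n = 90·78/265 = 26.4906; b·c/n = 31·66/265 = 7.7208
Stratum 2 (≥ 50 years): n = 358; a·d/n = 16·273/358 = 12.2011; b·c/n = 50·19/358 = 2.6536
OR_MH = (26.4906 + 12.2011) / (7.7208 + 2.6536) = 38.6917 / 10.3744 = 3.72954

3.730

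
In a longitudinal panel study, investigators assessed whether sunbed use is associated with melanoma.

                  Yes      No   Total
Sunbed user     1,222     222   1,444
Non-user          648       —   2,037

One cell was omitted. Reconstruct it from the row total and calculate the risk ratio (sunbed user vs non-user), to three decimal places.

The missing cell is in the unexposed row: 2037 − 648 = 1389.
So a = 1222, b = 222, c = 648, d = 1389.
RR = [a/(a+b)] / [c/(c+d)] = (1222/1444) / (648/2037) = 0.84626/0.31811 = 2.66024

2.660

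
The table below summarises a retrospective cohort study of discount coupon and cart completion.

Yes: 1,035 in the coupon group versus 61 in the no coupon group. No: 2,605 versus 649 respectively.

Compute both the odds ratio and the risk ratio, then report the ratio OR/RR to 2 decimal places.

From the description: a = 1035, b = 2605, c = 61, d = 649.
OR = (1035·649)/(2605·61) = 671715/158905 = 4.22715
Risk in exposed = 1035/3640 = 0.28434; risk in unexposed = 61/710 = 0.08592; RR = 3.30954
OR/RR = 4.22715 / 3.30954 = 1.27726
The outcome is not rare, so the OR lies further from 1 than the RR.

1.28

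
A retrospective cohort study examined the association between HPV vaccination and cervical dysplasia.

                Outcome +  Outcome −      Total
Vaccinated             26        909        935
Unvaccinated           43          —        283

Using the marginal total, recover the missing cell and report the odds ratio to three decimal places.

0.160

The missing cell is in the unexposed row: 283 − 43 = 240.
So a = 26, b = 909, c = 43, d = 240.
OR = (a·d)/(b·c) = (26 × 240) / (909 × 43) = 6240 / 39087 = 0.15964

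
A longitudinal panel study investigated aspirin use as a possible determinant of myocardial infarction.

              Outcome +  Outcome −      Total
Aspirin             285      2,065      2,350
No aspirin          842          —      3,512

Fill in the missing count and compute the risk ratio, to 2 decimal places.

The missing cell is in the unexposed row: 3512 − 842 = 2670.
So a = 285, b = 2065, c = 842, d = 2670.
RR = [a/(a+b)] / [c/(c+d)] = (285/2350) / (842/3512) = 0.12128/0.23975 = 0.50585

0.51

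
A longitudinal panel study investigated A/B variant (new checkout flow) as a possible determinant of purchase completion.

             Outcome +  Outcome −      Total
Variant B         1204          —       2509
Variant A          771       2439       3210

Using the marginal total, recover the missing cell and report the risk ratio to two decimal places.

2.00

The missing cell is in the exposed row: 2509 − 1204 = 1305.
So a = 1204, b = 1305, c = 771, d = 2439.
RR = [a/(a+b)] / [c/(c+d)] = (1204/2509) / (771/3210) = 0.47987/0.24019 = 1.99791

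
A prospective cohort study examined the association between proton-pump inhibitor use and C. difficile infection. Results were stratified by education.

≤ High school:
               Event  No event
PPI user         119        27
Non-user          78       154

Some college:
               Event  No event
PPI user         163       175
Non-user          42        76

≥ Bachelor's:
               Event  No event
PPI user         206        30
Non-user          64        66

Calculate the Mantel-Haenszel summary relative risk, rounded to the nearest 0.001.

RR_MH = Σ(aᵢ·n₀ᵢ/nᵢ) / Σ(cᵢ·n₁ᵢ/nᵢ), with n₁ᵢ = aᵢ+bᵢ (exposed), n₀ᵢ = cᵢ+dᵢ (unexposed), nᵢ = n₁ᵢ+n₀ᵢ.
Stratum 1 (≤ High school): n₁ = 146, n₀ = 232, n = 378; a·n₀/n = 119·232/378 = 73.0370; c·n₁/n = 78·146/378 = 30.1270
Stratum 2 (Some college): n₁ = 338, n₀ = 118, n = 456; a·n₀/n = 163·118/456 = 42.1798; c·n₁/n = 42·338/456 = 31.1316
Stratum 3 (≥ Bachelor's): n₁ = 236, n₀ = 130, n = 366; a·n₀/n = 206·130/366 = 73.1694; c·n₁/n = 64·236/366 = 41.2678
RR_MH = (73.0370 + 42.1798 + 73.1694) / (30.1270 + 31.1316 + 41.2678) = 188.3863 / 102.5263 = 1.83744

1.837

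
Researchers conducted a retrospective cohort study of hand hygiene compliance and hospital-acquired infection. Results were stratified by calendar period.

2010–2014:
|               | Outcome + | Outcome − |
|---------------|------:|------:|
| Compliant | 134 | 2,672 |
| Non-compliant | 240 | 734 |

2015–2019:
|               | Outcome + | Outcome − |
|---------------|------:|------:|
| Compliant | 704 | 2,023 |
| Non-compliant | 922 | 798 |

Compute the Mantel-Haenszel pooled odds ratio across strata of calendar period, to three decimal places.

OR_MH = Σ(aᵢdᵢ/nᵢ) / Σ(bᵢcᵢ/nᵢ), where nᵢ is the stratum total.
Stratum 1 (2010–2014): n = 3780; a·d/n = 134·734/3780 = 26.0201; b·c/n = 2672·240/3780 = 169.6508
Stratum 2 (2015–2019): n = 4447; a·d/n = 704·798/4447 = 126.3306; b·c/n = 2023·922/4447 = 419.4302
OR_MH = (26.0201 + 126.3306) / (169.6508 + 419.4302) = 152.3507 / 589.0810 = 0.25862

0.259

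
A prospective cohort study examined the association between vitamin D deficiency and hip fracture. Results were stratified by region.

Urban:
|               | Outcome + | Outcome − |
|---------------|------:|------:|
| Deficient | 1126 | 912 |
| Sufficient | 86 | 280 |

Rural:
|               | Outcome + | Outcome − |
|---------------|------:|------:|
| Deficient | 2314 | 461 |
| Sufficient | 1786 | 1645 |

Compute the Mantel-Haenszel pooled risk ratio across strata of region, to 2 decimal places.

RR_MH = Σ(aᵢ·n₀ᵢ/nᵢ) / Σ(cᵢ·n₁ᵢ/nᵢ), with n₁ᵢ = aᵢ+bᵢ (exposed), n₀ᵢ = cᵢ+dᵢ (unexposed), nᵢ = n₁ᵢ+n₀ᵢ.
Stratum 1 (Urban): n₁ = 2038, n₀ = 366, n = 2404; a·n₀/n = 1126·366/2404 = 171.4293; c·n₁/n = 86·2038/2404 = 72.9068
Stratum 2 (Rural): n₁ = 2775, n₀ = 3431, n = 6206; a·n₀/n = 2314·3431/6206 = 1279.2997; c·n₁/n = 1786·2775/6206 = 798.6062
RR_MH = (171.4293 + 1279.2997) / (72.9068 + 798.6062) = 1450.7290 / 871.5130 = 1.66461

1.66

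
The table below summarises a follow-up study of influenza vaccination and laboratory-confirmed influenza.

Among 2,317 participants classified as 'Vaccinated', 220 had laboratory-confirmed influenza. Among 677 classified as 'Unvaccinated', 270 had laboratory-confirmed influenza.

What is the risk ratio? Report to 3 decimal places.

From the description: a = 220, b = 2097, c = 270, d = 407.
Risk in exposed = 220/2317 = 0.09495; risk in unexposed = 270/677 = 0.39882.
RR = 0.09495 / 0.39882 = 0.23808
The risk is 76% lower among the exposed than among the unexposed.

0.238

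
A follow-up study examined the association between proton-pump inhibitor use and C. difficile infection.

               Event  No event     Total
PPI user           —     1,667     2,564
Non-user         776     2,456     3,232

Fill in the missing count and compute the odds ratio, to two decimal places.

The missing cell is in the exposed row: 2564 − 1667 = 897.
So a = 897, b = 1667, c = 776, d = 2456.
OR = (a·d)/(b·c) = (897 × 2456) / (1667 × 776) = 2203032 / 1293592 = 1.70303

1.70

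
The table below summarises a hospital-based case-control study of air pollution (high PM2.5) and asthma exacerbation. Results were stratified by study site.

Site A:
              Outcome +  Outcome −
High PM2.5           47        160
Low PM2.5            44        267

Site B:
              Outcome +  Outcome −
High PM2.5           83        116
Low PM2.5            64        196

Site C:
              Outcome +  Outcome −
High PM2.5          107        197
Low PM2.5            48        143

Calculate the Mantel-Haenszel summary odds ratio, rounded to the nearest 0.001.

OR_MH = Σ(aᵢdᵢ/nᵢ) / Σ(bᵢcᵢ/nᵢ), where nᵢ is the stratum total.
Stratum 1 (Site A): n = 518; a·d/n = 47·267/518 = 24.2259; b·c/n = 160·44/518 = 13.5907
Stratum 2 (Site B): n = 459; a·d/n = 83·196/459 = 35.4423; b·c/n = 116·64/459 = 16.1743
Stratum 3 (Site C): n = 495; a·d/n = 107·143/495 = 30.9111; b·c/n = 197·48/495 = 19.1030
OR_MH = (24.2259 + 35.4423 + 30.9111) / (13.5907 + 16.1743 + 19.1030) = 90.5792 / 48.8681 = 1.85355

1.854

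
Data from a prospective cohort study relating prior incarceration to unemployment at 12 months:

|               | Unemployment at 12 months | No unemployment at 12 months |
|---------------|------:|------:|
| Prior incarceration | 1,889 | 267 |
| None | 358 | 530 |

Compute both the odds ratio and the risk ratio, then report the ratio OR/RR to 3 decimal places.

4.819

Cells: a = 1889, b = 267, c = 358, d = 530.
OR = (1889·530)/(267·358) = 1001170/95586 = 10.47402
Risk in exposed = 1889/2156 = 0.87616; risk in unexposed = 358/888 = 0.40315; RR = 2.17327
OR/RR = 10.47402 / 2.17327 = 4.81948
The outcome is not rare, so the OR lies further from 1 than the RR.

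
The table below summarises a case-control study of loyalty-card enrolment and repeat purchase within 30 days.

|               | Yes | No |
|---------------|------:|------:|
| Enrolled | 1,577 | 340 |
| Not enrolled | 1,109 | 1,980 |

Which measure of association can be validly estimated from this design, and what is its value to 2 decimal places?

8.28

Cells: a = 1577, b = 340, c = 1109, d = 1980.
This is a case-control study: participants were sampled on outcome status, so risks in the source population cannot be estimated directly — relative risk is not valid here. The odds ratio is the appropriate measure.
OR = (a·d)/(b·c) = (1577 × 1980) / (340 × 1109) = 3122460 / 377060 = 8.28107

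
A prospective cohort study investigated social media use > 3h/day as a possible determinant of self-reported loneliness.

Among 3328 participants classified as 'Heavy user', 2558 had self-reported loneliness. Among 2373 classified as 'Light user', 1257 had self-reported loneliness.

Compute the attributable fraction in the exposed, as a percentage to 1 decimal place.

31.1

From the description: a = 2558, b = 770, c = 1257, d = 1116.
Risk in exposed = 2558/3328 = 0.76863; risk in unexposed = 1257/2373 = 0.52971.
RR = 0.76863/0.52971 = 1.45104
AR% = (RR − 1)/RR × 100 = (1.45104 − 1)/1.45104 × 100 = 31.0840%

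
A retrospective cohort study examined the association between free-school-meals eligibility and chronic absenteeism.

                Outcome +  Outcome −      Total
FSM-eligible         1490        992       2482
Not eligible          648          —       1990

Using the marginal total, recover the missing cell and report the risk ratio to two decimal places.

The missing cell is in the unexposed row: 1990 − 648 = 1342.
So a = 1490, b = 992, c = 648, d = 1342.
RR = [a/(a+b)] / [c/(c+d)] = (1490/2482) / (648/1990) = 0.60032/0.32563 = 1.84358

1.84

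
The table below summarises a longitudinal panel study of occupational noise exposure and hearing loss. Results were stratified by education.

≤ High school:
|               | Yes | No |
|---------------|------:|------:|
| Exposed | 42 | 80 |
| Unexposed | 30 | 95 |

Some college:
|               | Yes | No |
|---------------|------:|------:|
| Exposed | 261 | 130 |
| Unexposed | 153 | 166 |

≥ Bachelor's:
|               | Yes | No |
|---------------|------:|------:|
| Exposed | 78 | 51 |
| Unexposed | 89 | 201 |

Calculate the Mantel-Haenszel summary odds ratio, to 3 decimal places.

2.360

OR_MH = Σ(aᵢdᵢ/nᵢ) / Σ(bᵢcᵢ/nᵢ), where nᵢ is the stratum total.
Stratum 1 (≤ High school): n = 247; a·d/n = 42·95/247 = 16.1538; b·c/n = 80·30/247 = 9.7166
Stratum 2 (Some college): n = 710; a·d/n = 261·166/710 = 61.0225; b·c/n = 130·153/710 = 28.0141
Stratum 3 (≥ Bachelor's): n = 419; a·d/n = 78·201/419 = 37.4177; b·c/n = 51·89/419 = 10.8329
OR_MH = (16.1538 + 61.0225 + 37.4177) / (9.7166 + 28.0141 + 10.8329) = 114.5940 / 48.5636 = 2.35967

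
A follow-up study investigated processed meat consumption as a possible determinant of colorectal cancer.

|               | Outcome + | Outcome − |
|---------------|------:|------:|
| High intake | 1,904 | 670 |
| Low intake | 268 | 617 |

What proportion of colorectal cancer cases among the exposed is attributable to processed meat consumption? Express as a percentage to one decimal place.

59.1

Cells: a = 1904, b = 670, c = 268, d = 617.
Risk in exposed = 1904/2574 = 0.73970; risk in unexposed = 268/885 = 0.30282.
RR = 0.73970/0.30282 = 2.44268
AR% = (RR − 1)/RR × 100 = (2.44268 − 1)/2.44268 × 100 = 59.0614%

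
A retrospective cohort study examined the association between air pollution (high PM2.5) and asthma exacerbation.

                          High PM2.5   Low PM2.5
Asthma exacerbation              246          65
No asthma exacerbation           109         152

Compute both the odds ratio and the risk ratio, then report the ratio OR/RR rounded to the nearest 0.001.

2.281

Reading the table with exposure as columns: a = 246 (High PM2.5, case), b = 109 (High PM2.5, non-case), c = 65 (Low PM2.5, case), d = 152.
OR = (246·152)/(109·65) = 37392/7085 = 5.27763
Risk in exposed = 246/355 = 0.69296; risk in unexposed = 65/217 = 0.29954; RR = 2.31341
OR/RR = 5.27763 / 2.31341 = 2.28132
The outcome is not rare, so the OR lies further from 1 than the RR.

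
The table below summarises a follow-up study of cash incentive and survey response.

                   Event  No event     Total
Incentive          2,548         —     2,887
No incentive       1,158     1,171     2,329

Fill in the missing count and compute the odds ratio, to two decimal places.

7.60

The missing cell is in the exposed row: 2887 − 2548 = 339.
So a = 2548, b = 339, c = 1158, d = 1171.
OR = (a·d)/(b·c) = (2548 × 1171) / (339 × 1158) = 2983708 / 392562 = 7.60060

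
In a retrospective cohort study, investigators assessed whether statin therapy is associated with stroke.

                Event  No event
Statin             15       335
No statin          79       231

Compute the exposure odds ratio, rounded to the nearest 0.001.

Cells: a = 15, b = 335, c = 79, d = 231.
OR = (a·d)/(b·c) = (15 × 231) / (335 × 79) = 3465 / 26465 = 0.13093
Exposure is associated with lower odds of stroke (OR = 0.13 < 1).

0.131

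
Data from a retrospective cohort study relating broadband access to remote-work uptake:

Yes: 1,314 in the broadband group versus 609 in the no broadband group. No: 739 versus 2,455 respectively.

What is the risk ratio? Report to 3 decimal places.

From the description: a = 1314, b = 739, c = 609, d = 2455.
Risk in exposed = 1314/2053 = 0.64004; risk in unexposed = 609/3064 = 0.19876.
RR = 0.64004 / 0.19876 = 3.22016
The risk among the exposed is 3.22 times that among the unexposed.

3.220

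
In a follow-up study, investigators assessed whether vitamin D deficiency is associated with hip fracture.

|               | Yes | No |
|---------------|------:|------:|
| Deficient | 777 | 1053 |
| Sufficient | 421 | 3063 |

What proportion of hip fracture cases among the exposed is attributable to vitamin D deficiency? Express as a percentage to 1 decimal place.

71.5

Cells: a = 777, b = 1053, c = 421, d = 3063.
Risk in exposed = 777/1830 = 0.42459; risk in unexposed = 421/3484 = 0.12084.
RR = 0.42459/0.12084 = 3.51371
AR% = (RR − 1)/RR × 100 = (3.51371 − 1)/3.51371 × 100 = 71.5401%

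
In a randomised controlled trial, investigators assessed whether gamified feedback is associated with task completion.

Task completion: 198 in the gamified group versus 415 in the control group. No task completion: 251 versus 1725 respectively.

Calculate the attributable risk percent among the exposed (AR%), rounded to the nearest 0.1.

From the description: a = 198, b = 251, c = 415, d = 1725.
Risk in exposed = 198/449 = 0.44098; risk in unexposed = 415/2140 = 0.19393.
RR = 0.44098/0.19393 = 2.27397
AR% = (RR − 1)/RR × 100 = (2.27397 − 1)/2.27397 × 100 = 56.0240%

56.0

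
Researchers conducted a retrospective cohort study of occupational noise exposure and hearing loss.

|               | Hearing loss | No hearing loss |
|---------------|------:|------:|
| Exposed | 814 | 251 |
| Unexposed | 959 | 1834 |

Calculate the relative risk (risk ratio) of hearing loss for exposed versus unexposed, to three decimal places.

Cells: a = 814, b = 251, c = 959, d = 1834.
Risk in exposed = 814/1065 = 0.76432; risk in unexposed = 959/2793 = 0.34336.
RR = 0.76432 / 0.34336 = 2.22601
The risk among the exposed is 2.23 times that among the unexposed.

2.226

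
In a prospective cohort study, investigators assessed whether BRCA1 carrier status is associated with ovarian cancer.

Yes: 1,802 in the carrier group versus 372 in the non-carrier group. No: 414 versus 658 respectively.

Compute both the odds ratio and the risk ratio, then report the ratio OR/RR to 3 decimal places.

From the description: a = 1802, b = 414, c = 372, d = 658.
OR = (1802·658)/(414·372) = 1185716/154008 = 7.69905
Risk in exposed = 1802/2216 = 0.81318; risk in unexposed = 372/1030 = 0.36117; RR = 2.25154
OR/RR = 7.69905 / 2.25154 = 3.41946
The outcome is not rare, so the OR lies further from 1 than the RR.

3.419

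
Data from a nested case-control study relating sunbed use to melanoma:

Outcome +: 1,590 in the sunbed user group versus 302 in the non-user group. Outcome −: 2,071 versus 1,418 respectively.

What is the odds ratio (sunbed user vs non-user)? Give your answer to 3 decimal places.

3.605

From the description: a = 1590, b = 2071, c = 302, d = 1418.
OR = (a·d)/(b·c) = (1590 × 1418) / (2071 × 302) = 2254620 / 625442 = 3.60484
The odds of melanoma are about 3.60 times as high in the sunbed user group.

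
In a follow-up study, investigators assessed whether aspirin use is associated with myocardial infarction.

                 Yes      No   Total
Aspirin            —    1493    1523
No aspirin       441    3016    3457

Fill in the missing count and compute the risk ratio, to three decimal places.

0.154

The missing cell is in the exposed row: 1523 − 1493 = 30.
So a = 30, b = 1493, c = 441, d = 3016.
RR = [a/(a+b)] / [c/(c+d)] = (30/1523) / (441/3457) = 0.01970/0.12757 = 0.15441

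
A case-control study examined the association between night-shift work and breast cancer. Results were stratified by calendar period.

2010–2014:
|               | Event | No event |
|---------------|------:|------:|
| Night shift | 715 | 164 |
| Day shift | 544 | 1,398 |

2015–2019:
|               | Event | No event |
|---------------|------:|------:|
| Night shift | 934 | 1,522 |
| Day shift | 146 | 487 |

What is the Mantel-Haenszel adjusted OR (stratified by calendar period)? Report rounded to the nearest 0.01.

4.84

OR_MH = Σ(aᵢdᵢ/nᵢ) / Σ(bᵢcᵢ/nᵢ), where nᵢ is the stratum total.
Stratum 1 (2010–2014): n = 2821; a·d/n = 715·1398/2821 = 354.3318; b·c/n = 164·544/2821 = 31.6257
Stratum 2 (2015–2019): n = 3089; a·d/n = 934·487/3089 = 147.2509; b·c/n = 1522·146/3089 = 71.9365
OR_MH = (354.3318 + 147.2509) / (31.6257 + 71.9365) = 501.5827 / 103.5622 = 4.84330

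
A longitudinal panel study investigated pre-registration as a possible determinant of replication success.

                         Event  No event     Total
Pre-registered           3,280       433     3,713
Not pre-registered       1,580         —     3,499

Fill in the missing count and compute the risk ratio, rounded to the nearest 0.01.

1.96

The missing cell is in the unexposed row: 3499 − 1580 = 1919.
So a = 3280, b = 433, c = 1580, d = 1919.
RR = [a/(a+b)] / [c/(c+d)] = (3280/3713) / (1580/3499) = 0.88338/0.45156 = 1.95630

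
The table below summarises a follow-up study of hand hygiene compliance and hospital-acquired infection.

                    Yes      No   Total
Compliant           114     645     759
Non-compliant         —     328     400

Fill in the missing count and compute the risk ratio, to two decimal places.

The missing cell is in the unexposed row: 400 − 328 = 72.
So a = 114, b = 645, c = 72, d = 328.
RR = [a/(a+b)] / [c/(c+d)] = (114/759) / (72/400) = 0.15020/0.18000 = 0.83443

0.83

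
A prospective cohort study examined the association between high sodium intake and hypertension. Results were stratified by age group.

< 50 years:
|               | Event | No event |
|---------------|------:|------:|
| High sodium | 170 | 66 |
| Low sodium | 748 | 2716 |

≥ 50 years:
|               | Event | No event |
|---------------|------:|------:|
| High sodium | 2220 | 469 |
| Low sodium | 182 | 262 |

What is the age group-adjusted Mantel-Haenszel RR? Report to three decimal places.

2.323

RR_MH = Σ(aᵢ·n₀ᵢ/nᵢ) / Σ(cᵢ·n₁ᵢ/nᵢ), with n₁ᵢ = aᵢ+bᵢ (exposed), n₀ᵢ = cᵢ+dᵢ (unexposed), nᵢ = n₁ᵢ+n₀ᵢ.
Stratum 1 (< 50 years): n₁ = 236, n₀ = 3464, n = 3700; a·n₀/n = 170·3464/3700 = 159.1568; c·n₁/n = 748·236/3700 = 47.7103
Stratum 2 (≥ 50 years): n₁ = 2689, n₀ = 444, n = 3133; a·n₀/n = 2220·444/3133 = 314.6122; c·n₁/n = 182·2689/3133 = 156.2075
RR_MH = (159.1568 + 314.6122) / (47.7103 + 156.2075) = 473.7689 / 203.9177 = 2.32333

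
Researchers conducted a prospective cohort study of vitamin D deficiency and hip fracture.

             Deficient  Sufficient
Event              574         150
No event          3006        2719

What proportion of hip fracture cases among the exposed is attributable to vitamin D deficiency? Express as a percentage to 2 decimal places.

67.39

Reading the table with exposure as columns: a = 574 (Deficient, case), b = 3006 (Deficient, non-case), c = 150 (Sufficient, case), d = 2719.
Risk in exposed = 574/3580 = 0.16034; risk in unexposed = 150/2869 = 0.05228.
RR = 0.16034/0.05228 = 3.06668
AR% = (RR − 1)/RR × 100 = (3.06668 − 1)/3.06668 × 100 = 67.3914%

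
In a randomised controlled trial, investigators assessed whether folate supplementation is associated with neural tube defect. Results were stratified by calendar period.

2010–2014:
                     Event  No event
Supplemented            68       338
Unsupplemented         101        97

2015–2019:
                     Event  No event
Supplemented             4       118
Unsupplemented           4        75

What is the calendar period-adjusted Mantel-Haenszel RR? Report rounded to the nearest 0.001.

RR_MH = Σ(aᵢ·n₀ᵢ/nᵢ) / Σ(cᵢ·n₁ᵢ/nᵢ), with n₁ᵢ = aᵢ+bᵢ (exposed), n₀ᵢ = cᵢ+dᵢ (unexposed), nᵢ = n₁ᵢ+n₀ᵢ.
Stratum 1 (2010–2014): n₁ = 406, n₀ = 198, n = 604; a·n₀/n = 68·198/604 = 22.2914; c·n₁/n = 101·406/604 = 67.8907
Stratum 2 (2015–2019): n₁ = 122, n₀ = 79, n = 201; a·n₀/n = 4·79/201 = 1.5721; c·n₁/n = 4·122/201 = 2.4279
RR_MH = (22.2914 + 1.5721) / (67.8907 + 2.4279) = 23.8635 / 70.3186 = 0.33936

0.339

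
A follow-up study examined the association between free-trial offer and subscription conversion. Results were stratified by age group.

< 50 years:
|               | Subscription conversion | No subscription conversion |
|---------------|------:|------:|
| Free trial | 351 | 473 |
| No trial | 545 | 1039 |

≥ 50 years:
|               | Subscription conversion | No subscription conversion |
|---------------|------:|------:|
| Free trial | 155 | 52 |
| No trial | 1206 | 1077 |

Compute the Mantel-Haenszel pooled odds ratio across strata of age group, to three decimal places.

OR_MH = Σ(aᵢdᵢ/nᵢ) / Σ(bᵢcᵢ/nᵢ), where nᵢ is the stratum total.
Stratum 1 (< 50 years): n = 2408; a·d/n = 351·1039/2408 = 151.4489; b·c/n = 473·545/2408 = 107.0536
Stratum 2 (≥ 50 years): n = 2490; a·d/n = 155·1077/2490 = 67.0422; b·c/n = 52·1206/2490 = 25.1855
OR_MH = (151.4489 + 67.0422) / (107.0536 + 25.1855) = 218.4911 / 132.2391 = 1.65224

1.652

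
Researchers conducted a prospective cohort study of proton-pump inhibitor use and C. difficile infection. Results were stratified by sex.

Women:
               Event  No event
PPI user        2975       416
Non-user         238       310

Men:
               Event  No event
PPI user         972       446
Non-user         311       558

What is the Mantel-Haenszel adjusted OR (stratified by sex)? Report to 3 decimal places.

OR_MH = Σ(aᵢdᵢ/nᵢ) / Σ(bᵢcᵢ/nᵢ), where nᵢ is the stratum total.
Stratum 1 (Women): n = 3939; a·d/n = 2975·310/3939 = 234.1330; b·c/n = 416·238/3939 = 25.1353
Stratum 2 (Men): n = 2287; a·d/n = 972·558/2287 = 237.1561; b·c/n = 446·311/2287 = 60.6498
OR_MH = (234.1330 + 237.1561) / (25.1353 + 60.6498) = 471.2891 / 85.7851 = 5.49384

5.494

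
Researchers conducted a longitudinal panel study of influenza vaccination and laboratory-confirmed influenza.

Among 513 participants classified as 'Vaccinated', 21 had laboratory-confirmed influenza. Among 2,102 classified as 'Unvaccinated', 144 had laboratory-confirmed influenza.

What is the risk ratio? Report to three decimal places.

From the description: a = 21, b = 492, c = 144, d = 1958.
Risk in exposed = 21/513 = 0.04094; risk in unexposed = 144/2102 = 0.06851.
RR = 0.04094 / 0.06851 = 0.59755
The risk is 40% lower among the exposed than among the unexposed.

0.598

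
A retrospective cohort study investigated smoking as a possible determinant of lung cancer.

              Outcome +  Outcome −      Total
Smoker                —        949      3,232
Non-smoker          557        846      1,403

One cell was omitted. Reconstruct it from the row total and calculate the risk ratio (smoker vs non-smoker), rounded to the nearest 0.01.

The missing cell is in the exposed row: 3232 − 949 = 2283.
So a = 2283, b = 949, c = 557, d = 846.
RR = [a/(a+b)] / [c/(c+d)] = (2283/3232) / (557/1403) = 0.70637/0.39701 = 1.77925

1.78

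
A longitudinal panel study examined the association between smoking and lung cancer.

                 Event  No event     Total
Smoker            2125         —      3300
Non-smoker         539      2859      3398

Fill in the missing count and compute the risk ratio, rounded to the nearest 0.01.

4.06

The missing cell is in the exposed row: 3300 − 2125 = 1175.
So a = 2125, b = 1175, c = 539, d = 2859.
RR = [a/(a+b)] / [c/(c+d)] = (2125/3300) / (539/3398) = 0.64394/0.15862 = 4.05957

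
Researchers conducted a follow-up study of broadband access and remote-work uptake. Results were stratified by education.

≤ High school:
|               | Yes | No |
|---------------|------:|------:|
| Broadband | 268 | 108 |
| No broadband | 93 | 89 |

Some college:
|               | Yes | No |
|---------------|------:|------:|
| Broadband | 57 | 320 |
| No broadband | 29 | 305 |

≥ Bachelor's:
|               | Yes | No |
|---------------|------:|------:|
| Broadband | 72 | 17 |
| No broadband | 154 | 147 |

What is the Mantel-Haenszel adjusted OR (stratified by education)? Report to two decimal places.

OR_MH = Σ(aᵢdᵢ/nᵢ) / Σ(bᵢcᵢ/nᵢ), where nᵢ is the stratum total.
Stratum 1 (≤ High school): n = 558; a·d/n = 268·89/558 = 42.7455; b·c/n = 108·93/558 = 18.0000
Stratum 2 (Some college): n = 711; a·d/n = 57·305/711 = 24.4515; b·c/n = 320·29/711 = 13.0520
Stratum 3 (≥ Bachelor's): n = 390; a·d/n = 72·147/390 = 27.1385; b·c/n = 17·154/390 = 6.7128
OR_MH = (42.7455 + 24.4515 + 27.1385) / (18.0000 + 13.0520 + 6.7128) = 94.3355 / 37.7649 = 2.49797

2.50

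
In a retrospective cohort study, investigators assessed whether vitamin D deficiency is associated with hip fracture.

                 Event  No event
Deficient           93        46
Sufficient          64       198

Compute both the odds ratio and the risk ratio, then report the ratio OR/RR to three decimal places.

Cells: a = 93, b = 46, c = 64, d = 198.
OR = (93·198)/(46·64) = 18414/2944 = 6.25476
Risk in exposed = 93/139 = 0.66906; risk in unexposed = 64/262 = 0.24427; RR = 2.73898
OR/RR = 6.25476 / 2.73898 = 2.28360
The outcome is not rare, so the OR lies further from 1 than the RR.

2.284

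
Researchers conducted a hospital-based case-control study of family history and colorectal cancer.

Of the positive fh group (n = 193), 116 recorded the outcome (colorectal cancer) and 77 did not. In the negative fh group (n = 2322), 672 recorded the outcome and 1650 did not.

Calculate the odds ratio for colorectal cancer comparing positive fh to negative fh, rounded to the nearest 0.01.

3.70

From the description: a = 116, b = 77, c = 672, d = 1650.
OR = (a·d)/(b·c) = (116 × 1650) / (77 × 672) = 191400 / 51744 = 3.69898
The odds of colorectal cancer are about 3.70 times as high in the positive fh group.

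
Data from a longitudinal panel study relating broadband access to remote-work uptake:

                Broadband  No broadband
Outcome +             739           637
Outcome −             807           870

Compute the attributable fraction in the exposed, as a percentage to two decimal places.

11.57

Reading the table with exposure as columns: a = 739 (Broadband, case), b = 807 (Broadband, non-case), c = 637 (No broadband, case), d = 870.
Risk in exposed = 739/1546 = 0.47801; risk in unexposed = 637/1507 = 0.42269.
RR = 0.47801/0.42269 = 1.13086
AR% = (RR − 1)/RR × 100 = (1.13086 − 1)/1.13086 × 100 = 11.5717%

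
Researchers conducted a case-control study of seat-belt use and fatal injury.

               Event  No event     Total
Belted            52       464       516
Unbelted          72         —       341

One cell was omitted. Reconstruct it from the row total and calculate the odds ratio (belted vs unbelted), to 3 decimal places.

0.419

The missing cell is in the unexposed row: 341 − 72 = 269.
So a = 52, b = 464, c = 72, d = 269.
OR = (a·d)/(b·c) = (52 × 269) / (464 × 72) = 13988 / 33408 = 0.41870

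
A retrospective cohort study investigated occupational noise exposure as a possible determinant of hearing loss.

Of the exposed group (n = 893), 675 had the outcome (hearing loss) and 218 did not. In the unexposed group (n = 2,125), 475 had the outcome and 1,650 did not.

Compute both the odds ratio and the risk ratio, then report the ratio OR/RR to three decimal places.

From the description: a = 675, b = 218, c = 475, d = 1650.
OR = (675·1650)/(218·475) = 1113750/103550 = 10.75567
Risk in exposed = 675/893 = 0.75588; risk in unexposed = 475/2125 = 0.22353; RR = 3.38156
OR/RR = 10.75567 / 3.38156 = 3.18068
The outcome is not rare, so the OR lies further from 1 than the RR.

3.181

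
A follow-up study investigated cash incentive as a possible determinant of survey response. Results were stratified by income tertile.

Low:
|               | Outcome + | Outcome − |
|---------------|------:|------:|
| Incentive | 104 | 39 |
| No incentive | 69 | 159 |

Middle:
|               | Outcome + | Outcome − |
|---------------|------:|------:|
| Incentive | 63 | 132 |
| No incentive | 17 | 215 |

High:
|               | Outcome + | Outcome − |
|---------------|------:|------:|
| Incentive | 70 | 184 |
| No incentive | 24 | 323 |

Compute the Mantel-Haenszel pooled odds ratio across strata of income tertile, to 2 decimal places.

OR_MH = Σ(aᵢdᵢ/nᵢ) / Σ(bᵢcᵢ/nᵢ), where nᵢ is the stratum total.
Stratum 1 (Low): n = 371; a·d/n = 104·159/371 = 44.5714; b·c/n = 39·69/371 = 7.2534
Stratum 2 (Middle): n = 427; a·d/n = 63·215/427 = 31.7213; b·c/n = 132·17/427 = 5.2553
Stratum 3 (High): n = 601; a·d/n = 70·323/601 = 37.6206; b·c/n = 184·24/601 = 7.3478
OR_MH = (44.5714 + 31.7213 + 37.6206) / (7.2534 + 5.2553 + 7.3478) = 113.9134 / 19.8564 = 5.73686

5.74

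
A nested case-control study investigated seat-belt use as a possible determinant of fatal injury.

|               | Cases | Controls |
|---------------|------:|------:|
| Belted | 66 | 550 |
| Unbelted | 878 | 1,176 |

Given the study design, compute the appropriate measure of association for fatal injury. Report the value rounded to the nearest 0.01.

Cells: a = 66, b = 550, c = 878, d = 1176.
This is a nested case-control study: participants were sampled on outcome status, so risks in the source population cannot be estimated directly — relative risk is not valid here. The odds ratio is the appropriate measure.
OR = (a·d)/(b·c) = (66 × 1176) / (550 × 878) = 77616 / 482900 = 0.16073

0.16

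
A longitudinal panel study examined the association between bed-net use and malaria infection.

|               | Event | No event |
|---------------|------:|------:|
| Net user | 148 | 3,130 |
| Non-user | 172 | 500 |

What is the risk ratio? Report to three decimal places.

0.176

Cells: a = 148, b = 3130, c = 172, d = 500.
Risk in exposed = 148/3278 = 0.04515; risk in unexposed = 172/672 = 0.25595.
RR = 0.04515 / 0.25595 = 0.17640
The risk is 82% lower among the exposed than among the unexposed.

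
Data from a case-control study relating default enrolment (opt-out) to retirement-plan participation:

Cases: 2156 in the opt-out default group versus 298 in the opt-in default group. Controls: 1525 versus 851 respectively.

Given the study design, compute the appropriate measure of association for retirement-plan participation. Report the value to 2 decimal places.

4.04

From the description: a = 2156, b = 1525, c = 298, d = 851.
This is a case-control study: participants were sampled on outcome status, so risks in the source population cannot be estimated directly — relative risk is not valid here. The odds ratio is the appropriate measure.
OR = (a·d)/(b·c) = (2156 × 851) / (1525 × 298) = 1834756 / 454450 = 4.03731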